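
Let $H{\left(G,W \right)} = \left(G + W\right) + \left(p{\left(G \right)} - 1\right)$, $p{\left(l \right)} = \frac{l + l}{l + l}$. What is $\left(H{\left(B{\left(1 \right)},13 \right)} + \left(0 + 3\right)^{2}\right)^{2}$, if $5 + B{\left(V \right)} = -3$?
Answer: $196$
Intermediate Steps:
$p{\left(l \right)} = 1$ ($p{\left(l \right)} = \frac{2 l}{2 l} = 2 l \frac{1}{2 l} = 1$)
$B{\left(V \right)} = -8$ ($B{\left(V \right)} = -5 - 3 = -8$)
$H{\left(G,W \right)} = G + W$ ($H{\left(G,W \right)} = \left(G + W\right) + \left(1 - 1\right) = \left(G + W\right) + 0 = G + W$)
$\left(H{\left(B{\left(1 \right)},13 \right)} + \left(0 + 3\right)^{2}\right)^{2} = \left(\left(-8 + 13\right) + \left(0 + 3\right)^{2}\right)^{2} = \left(5 + 3^{2}\right)^{2} = \left(5 + 9\right)^{2} = 14^{2} = 196$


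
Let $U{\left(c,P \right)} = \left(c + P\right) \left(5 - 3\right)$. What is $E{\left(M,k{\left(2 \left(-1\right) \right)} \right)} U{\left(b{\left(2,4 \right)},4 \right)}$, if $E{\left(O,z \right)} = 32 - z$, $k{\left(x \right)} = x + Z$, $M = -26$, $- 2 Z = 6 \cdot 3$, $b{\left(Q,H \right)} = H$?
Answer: $688$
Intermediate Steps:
$U{\left(c,P \right)} = 2 P + 2 c$ ($U{\left(c,P \right)} = \left(P + c\right) 2 = 2 P + 2 c$)
$Z = -9$ ($Z = - \frac{6 \cdot 3}{2} = \left(- \frac{1}{2}\right) 18 = -9$)
$k{\left(x \right)} = -9 + x$ ($k{\left(x \right)} = x - 9 = -9 + x$)
$E{\left(M,k{\left(2 \left(-1\right) \right)} \right)} U{\left(b{\left(2,4 \right)},4 \right)} = \left(32 - \left(-9 + 2 \left(-1\right)\right)\right) \left(2 \cdot 4 + 2 \cdot 4\right) = \left(32 - \left(-9 - 2\right)\right) \left(8 + 8\right) = \left(32 - -11\right) 16 = \left(32 + 11\right) 16 = 43 \cdot 16 = 688$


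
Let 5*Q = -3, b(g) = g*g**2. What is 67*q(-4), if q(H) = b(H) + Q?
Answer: -21641/5 ≈ -4328.2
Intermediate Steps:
b(g) = g**3
Q = -3/5 (Q = (1/5)*(-3) = -3/5 ≈ -0.60000)
q(H) = -3/5 + H**3 (q(H) = H**3 - 3/5 = -3/5 + H**3)
67*q(-4) = 67*(-3/5 + (-4)**3) = 67*(-3/5 - 64) = 67*(-323/5) = -21641/5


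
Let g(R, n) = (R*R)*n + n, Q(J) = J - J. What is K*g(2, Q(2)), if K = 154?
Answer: 0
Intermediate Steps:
Q(J) = 0
g(R, n) = n + n*R² (g(R, n) = R²*n + n = n*R² + n = n + n*R²)
K*g(2, Q(2)) = 154*(0*(1 + 2²)) = 154*(0*(1 + 4)) = 154*(0*5) = 154*0 = 0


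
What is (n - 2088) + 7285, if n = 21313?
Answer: 26510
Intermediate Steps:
(n - 2088) + 7285 = (21313 - 2088) + 7285 = 19225 + 7285 = 26510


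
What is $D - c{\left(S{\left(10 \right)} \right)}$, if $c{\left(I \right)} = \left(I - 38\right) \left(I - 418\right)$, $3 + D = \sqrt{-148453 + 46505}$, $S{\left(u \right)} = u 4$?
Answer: $753 + 2 i \sqrt{25487} \approx 753.0 + 319.29 i$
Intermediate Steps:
$S{\left(u \right)} = 4 u$
$D = -3 + 2 i \sqrt{25487}$ ($D = -3 + \sqrt{-148453 + 46505} = -3 + \sqrt{-101948} = -3 + 2 i \sqrt{25487} \approx -3.0 + 319.29 i$)
$c{\left(I \right)} = \left(-418 + I\right) \left(-38 + I\right)$ ($c{\left(I \right)} = \left(-38 + I\right) \left(-418 + I\right) = \left(-418 + I\right) \left(-38 + I\right)$)
$D - c{\left(S{\left(10 \right)} \right)} = \left(-3 + 2 i \sqrt{25487}\right) - \left(15884 + \left(4 \cdot 10\right)^{2} - 456 \cdot 4 \cdot 10\right) = \left(-3 + 2 i \sqrt{25487}\right) - \left(15884 + 40^{2} - 18240\right) = \left(-3 + 2 i \sqrt{25487}\right) - \left(15884 + 1600 - 18240\right) = \left(-3 + 2 i \sqrt{25487}\right) - -756 = \left(-3 + 2 i \sqrt{25487}\right) + 756 = 753 + 2 i \sqrt{25487}$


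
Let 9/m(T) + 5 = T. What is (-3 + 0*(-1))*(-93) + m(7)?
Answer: 567/2 ≈ 283.50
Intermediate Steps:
m(T) = 9/(-5 + T)
(-3 + 0*(-1))*(-93) + m(7) = (-3 + 0*(-1))*(-93) + 9/(-5 + 7) = (-3 + 0)*(-93) + 9/2 = -3*(-93) + 9*(1/2) = 279 + 9/2 = 567/2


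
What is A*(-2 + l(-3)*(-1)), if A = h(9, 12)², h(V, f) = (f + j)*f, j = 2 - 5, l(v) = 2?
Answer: -46656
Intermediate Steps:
j = -3
h(V, f) = f*(-3 + f) (h(V, f) = (f - 3)*f = (-3 + f)*f = f*(-3 + f))
A = 11664 (A = (12*(-3 + 12))² = (12*9)² = 108² = 11664)
A*(-2 + l(-3)*(-1)) = 11664*(-2 + 2*(-1)) = 11664*(-2 - 2) = 11664*(-4) = -46656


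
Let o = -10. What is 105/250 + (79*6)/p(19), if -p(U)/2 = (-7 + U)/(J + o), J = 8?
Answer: 998/25 ≈ 39.920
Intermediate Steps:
p(U) = -7 + U (p(U) = -2*(-7 + U)/(8 - 10) = -2*(-7 + U)/(-2) = -2*(-7 + U)*(-1)/2 = -2*(7/2 - U/2) = -7 + U)
105/250 + (79*6)/p(19) = 105/250 + (79*6)/(-7 + 19) = 105*(1/250) + 474/12 = 21/50 + 474*(1/12) = 21/50 + 79/2 = 998/25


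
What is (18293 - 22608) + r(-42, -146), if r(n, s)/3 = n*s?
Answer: 14081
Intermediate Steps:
r(n, s) = 3*n*s (r(n, s) = 3*(n*s) = 3*n*s)
(18293 - 22608) + r(-42, -146) = (18293 - 22608) + 3*(-42)*(-146) = -4315 + 18396 = 14081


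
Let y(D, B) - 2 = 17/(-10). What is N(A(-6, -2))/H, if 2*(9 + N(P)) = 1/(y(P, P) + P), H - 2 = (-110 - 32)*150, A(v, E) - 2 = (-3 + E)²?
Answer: 1226/2907177 ≈ 0.00042171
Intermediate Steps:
A(v, E) = 2 + (-3 + E)²
y(D, B) = 3/10 (y(D, B) = 2 + 17/(-10) = 2 + 17*(-⅒) = 2 - 17/10 = 3/10)
H = -21298 (H = 2 + (-110 - 32)*150 = 2 - 142*150 = 2 - 21300 = -21298)
N(P) = -9 + 1/(2*(3/10 + P))
N(A(-6, -2))/H = (2*(-11 - 45*(2 + (-3 - 2)²))/(3 + 10*(2 + (-3 - 2)²)))/(-21298) = (2*(-11 - 45*(2 + (-5)²))/(3 + 10*(2 + (-5)²)))*(-1/21298) = (2*(-11 - 45*(2 + 25))/(3 + 10*(2 + 25)))*(-1/21298) = (2*(-11 - 45*27)/(3 + 10*27))*(-1/21298) = (2*(-11 - 1215)/(3 + 270))*(-1/21298) = (2*(-1226)/273)*(-1/21298) = (2*(1/273)*(-1226))*(-1/21298) = -2452/273*(-1/21298) = 1226/2907177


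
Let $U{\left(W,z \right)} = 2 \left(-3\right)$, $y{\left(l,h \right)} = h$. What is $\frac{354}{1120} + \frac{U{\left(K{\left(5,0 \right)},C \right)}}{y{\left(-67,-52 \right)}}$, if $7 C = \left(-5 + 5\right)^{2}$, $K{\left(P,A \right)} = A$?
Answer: $\frac{3141}{7280} \approx 0.43146$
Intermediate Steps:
$C = 0$ ($C = \frac{\left(-5 + 5\right)^{2}}{7} = \frac{0^{2}}{7} = \frac{1}{7} \cdot 0 = 0$)
$U{\left(W,z \right)} = -6$
$\frac{354}{1120} + \frac{U{\left(K{\left(5,0 \right)},C \right)}}{y{\left(-67,-52 \right)}} = \frac{354}{1120} - \frac{6}{-52} = 354 \cdot \frac{1}{1120} - - \frac{3}{26} = \frac{177}{560} + \frac{3}{26} = \frac{3141}{7280}$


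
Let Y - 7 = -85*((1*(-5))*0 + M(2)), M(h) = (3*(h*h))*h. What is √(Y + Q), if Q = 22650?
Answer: √20617 ≈ 143.59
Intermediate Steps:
M(h) = 3*h³ (M(h) = (3*h²)*h = 3*h³)
Y = -2033 (Y = 7 - 85*((1*(-5))*0 + 3*2³) = 7 - 85*(-5*0 + 3*8) = 7 - 85*(0 + 24) = 7 - 85*24 = 7 - 2040 = -2033)
√(Y + Q) = √(-2033 + 22650) = √20617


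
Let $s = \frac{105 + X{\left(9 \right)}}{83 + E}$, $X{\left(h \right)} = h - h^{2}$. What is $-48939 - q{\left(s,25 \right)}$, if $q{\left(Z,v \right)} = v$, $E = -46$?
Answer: $-48964$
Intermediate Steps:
$s = \frac{33}{37}$ ($s = \frac{105 + 9 \left(1 - 9\right)}{83 - 46} = \frac{105 + 9 \left(1 - 9\right)}{37} = \left(105 + 9 \left(-8\right)\right) \frac{1}{37} = \left(105 - 72\right) \frac{1}{37} = 33 \cdot \frac{1}{37} = \frac{33}{37} \approx 0.89189$)
$-48939 - q{\left(s,25 \right)} = -48939 - 25 = -48964$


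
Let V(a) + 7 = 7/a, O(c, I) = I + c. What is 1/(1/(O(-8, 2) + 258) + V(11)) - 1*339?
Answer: -5979003/17629 ≈ -339.16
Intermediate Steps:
V(a) = -7 + 7/a
1/(1/(O(-8, 2) + 258) + V(11)) - 1*339 = 1/(1/((2 - 8) + 258) + (-7 + 7/11)) - 1*339 = 1/(1/(-6 + 258) + (-7 + 7*(1/11))) - 339 = 1/(1/252 + (-7 + 7/11)) - 339 = 1/(1/252 - 70/11) - 339 = 1/(-17629/2772) - 339 = -2772/17629 - 339 = -5979003/17629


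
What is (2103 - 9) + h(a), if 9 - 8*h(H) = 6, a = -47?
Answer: 16755/8 ≈ 2094.4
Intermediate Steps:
h(H) = 3/8 (h(H) = 9/8 - ⅛*6 = 9/8 - ¾ = 3/8)
(2103 - 9) + h(a) = (2103 - 9) + 3/8 = 2094 + 3/8 = 16755/8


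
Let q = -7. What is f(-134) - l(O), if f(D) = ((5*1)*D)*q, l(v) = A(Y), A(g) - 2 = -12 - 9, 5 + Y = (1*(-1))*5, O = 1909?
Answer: 4709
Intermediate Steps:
Y = -10 (Y = -5 + (1*(-1))*5 = -5 - 1*5 = -5 - 5 = -10)
A(g) = -19 (A(g) = 2 + (-12 - 9) = 2 - 21 = -19)
l(v) = -19
f(D) = -35*D (f(D) = ((5*1)*D)*(-7) = (5*D)*(-7) = -35*D)
f(-134) - l(O) = -35*(-134) - 1*(-19) = 4690 + 19 = 4709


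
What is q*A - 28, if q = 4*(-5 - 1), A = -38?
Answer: 884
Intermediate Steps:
q = -24 (q = 4*(-6) = -24)
q*A - 28 = -24*(-38) - 28 = 912 - 28 = 884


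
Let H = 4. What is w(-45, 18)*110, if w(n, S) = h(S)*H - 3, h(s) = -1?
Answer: -770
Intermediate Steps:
w(n, S) = -7 (w(n, S) = -1*4 - 3 = -4 - 3 = -7)
w(-45, 18)*110 = -7*110 = -770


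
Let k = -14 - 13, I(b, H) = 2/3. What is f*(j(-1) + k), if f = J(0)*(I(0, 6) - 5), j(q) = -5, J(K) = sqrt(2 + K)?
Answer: 416*sqrt(2)/3 ≈ 196.10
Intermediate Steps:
I(b, H) = 2/3 (I(b, H) = 2*(1/3) = 2/3)
f = -13*sqrt(2)/3 (f = sqrt(2 + 0)*(2/3 - 5) = sqrt(2)*(-13/3) = -13*sqrt(2)/3 ≈ -6.1283)
k = -27
f*(j(-1) + k) = (-13*sqrt(2)/3)*(-5 - 27) = -13*sqrt(2)/3*(-32) = 416*sqrt(2)/3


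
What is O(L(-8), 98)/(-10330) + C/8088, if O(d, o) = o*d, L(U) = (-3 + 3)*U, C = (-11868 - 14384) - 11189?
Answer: -37441/8088 ≈ -4.6292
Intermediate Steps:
C = -37441 (C = -26252 - 11189 = -37441)
L(U) = 0 (L(U) = 0*U = 0)
O(d, o) = d*o
O(L(-8), 98)/(-10330) + C/8088 = (0*98)/(-10330) - 37441/8088 = 0*(-1/10330) - 37441*1/8088 = 0 - 37441/8088 = -37441/8088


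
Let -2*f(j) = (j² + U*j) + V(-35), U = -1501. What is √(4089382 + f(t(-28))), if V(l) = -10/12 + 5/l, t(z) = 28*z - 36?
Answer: √5535030669/42 ≈ 1771.4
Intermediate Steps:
t(z) = -36 + 28*z
V(l) = -⅚ + 5/l (V(l) = -10*1/12 + 5/l = -⅚ + 5/l)
f(j) = 41/84 - j²/2 + 1501*j/2 (f(j) = -((j² - 1501*j) + (-⅚ + 5/(-35)))/2 = -((j² - 1501*j) + (-⅚ + 5*(-1/35)))/2 = -((j² - 1501*j) + (-⅚ - ⅐))/2 = -((j² - 1501*j) - 41/42)/2 = -(-41/42 + j² - 1501*j)/2 = 41/84 - j²/2 + 1501*j/2)
√(4089382 + f(t(-28))) = √(4089382 + (41/84 - (-36 + 28*(-28))²/2 + 1501*(-36 + 28*(-28))/2)) = √(4089382 + (41/84 - (-36 - 784)²/2 + 1501*(-36 - 784)/2)) = √(4089382 + (41/84 - ½*(-820)² + (1501/2)*(-820))) = √(4089382 + (41/84 - ½*672400 - 615410)) = √(4089382 + (41/84 - 336200 - 615410)) = √(4089382 - 79935199/84) = √(263572889/84) = √5535030669/42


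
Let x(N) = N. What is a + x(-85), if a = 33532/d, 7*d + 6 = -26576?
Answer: -1247097/13291 ≈ -93.830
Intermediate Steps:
d = -26582/7 (d = -6/7 + (⅐)*(-26576) = -6/7 - 26576/7 = -26582/7 ≈ -3797.4)
a = -117362/13291 (a = 33532/(-26582/7) = 33532*(-7/26582) = -117362/13291 ≈ -8.8302)
a + x(-85) = -117362/13291 - 85 = -1247097/13291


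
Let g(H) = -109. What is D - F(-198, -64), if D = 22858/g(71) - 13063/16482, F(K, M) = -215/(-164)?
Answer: -761049281/3593076 ≈ -211.81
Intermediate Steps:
F(K, M) = 215/164 (F(K, M) = -215*(-1/164) = 215/164)
D = -378169423/1796538 (D = 22858/(-109) - 13063/16482 = 22858*(-1/109) - 13063*1/16482 = -22858/109 - 13063/16482 = -378169423/1796538 ≈ -210.50)
D - F(-198, -64) = -378169423/1796538 - 1*215/164 = -378169423/1796538 - 215/164 = -761049281/3593076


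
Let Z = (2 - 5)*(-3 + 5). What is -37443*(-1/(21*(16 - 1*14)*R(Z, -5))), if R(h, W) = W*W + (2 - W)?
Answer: 1783/64 ≈ 27.859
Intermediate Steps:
Z = -6 (Z = -3*2 = -6)
R(h, W) = 2 + W² - W (R(h, W) = W² + (2 - W) = 2 + W² - W)
-37443*(-1/(21*(16 - 1*14)*R(Z, -5))) = -37443*(-1/(21*(16 - 1*14)*(2 + (-5)² - 1*(-5)))) = -37443*(-1/(21*(16 - 14)*(2 + 25 + 5))) = -37443/(-21*2*32) = -37443/((-42*32)) = -37443/(-1344) = -37443*(-1/1344) = 1783/64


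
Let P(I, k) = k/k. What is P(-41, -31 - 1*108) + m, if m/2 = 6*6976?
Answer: 83713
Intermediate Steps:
P(I, k) = 1
m = 83712 (m = 2*(6*6976) = 2*41856 = 83712)
P(-41, -31 - 1*108) + m = 1 + 83712 = 83713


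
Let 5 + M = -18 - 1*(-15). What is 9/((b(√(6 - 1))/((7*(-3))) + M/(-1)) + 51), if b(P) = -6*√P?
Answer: 9/(59 + 2*5^(¼)/7) ≈ 0.15145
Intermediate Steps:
M = -8 (M = -5 + (-18 - 1*(-15)) = -5 + (-18 + 15) = -5 - 3 = -8)
9/((b(√(6 - 1))/((7*(-3))) + M/(-1)) + 51) = 9/(((-6*(6 - 1)^(¼))/((7*(-3))) - 8/(-1)) + 51) = 9/((-6*5^(¼)/(-21) - 8*(-1)) + 51) = 9/((-6*5^(¼)*(-1/21) + 8) + 51) = 9/((2*5^(¼)/7 + 8) + 51) = 9/((8 + 2*5^(¼)/7) + 51) = 9/(59 + 2*5^(¼)/7)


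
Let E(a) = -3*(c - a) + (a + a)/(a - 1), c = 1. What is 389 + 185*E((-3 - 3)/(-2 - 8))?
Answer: -388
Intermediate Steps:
E(a) = -3 + 3*a + 2*a/(-1 + a) (E(a) = -3*(1 - a) + (a + a)/(a - 1) = (-3 + 3*a) + (2*a)/(-1 + a) = (-3 + 3*a) + 2*a/(-1 + a) = -3 + 3*a + 2*a/(-1 + a))
389 + 185*E((-3 - 3)/(-2 - 8)) = 389 + 185*((3 - 4*(-3 - 3)/(-2 - 8) + 3*((-3 - 3)/(-2 - 8))²)/(-1 + (-3 - 3)/(-2 - 8))) = 389 + 185*((3 - (-24)/(-10) + 3*(-6/(-10))²)/(-1 - 6/(-10))) = 389 + 185*((3 - (-24)*(-1)/10 + 3*(-6*(-⅒))²)/(-1 - 6*(-⅒))) = 389 + 185*((3 - 4*⅗ + 3*(⅗)²)/(-1 + ⅗)) = 389 + 185*((3 - 12/5 + 3*(9/25))/(-⅖)) = 389 + 185*(-5*(3 - 12/5 + 27/25)/2) = 389 + 185*(-5/2*42/25) = 389 + 185*(-21/5) = 389 - 777 = -388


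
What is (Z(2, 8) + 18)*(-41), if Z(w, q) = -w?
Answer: -656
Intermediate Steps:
(Z(2, 8) + 18)*(-41) = (-1*2 + 18)*(-41) = (-2 + 18)*(-41) = 16*(-41) = -656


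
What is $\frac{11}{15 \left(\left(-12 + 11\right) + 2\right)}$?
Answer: $\frac{11}{15} \approx 0.73333$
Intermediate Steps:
$\frac{11}{15 \left(\left(-12 + 11\right) + 2\right)} = \frac{11}{15 \left(-1 + 2\right)} = \frac{11}{15 \cdot 1} = \frac{11}{15}$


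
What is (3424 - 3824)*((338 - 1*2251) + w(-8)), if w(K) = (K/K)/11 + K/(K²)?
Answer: 8417350/11 ≈ 7.6521e+5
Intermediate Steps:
w(K) = 1/11 + 1/K (w(K) = 1*(1/11) + K/K² = 1/11 + 1/K)
(3424 - 3824)*((338 - 1*2251) + w(-8)) = (3424 - 3824)*((338 - 1*2251) + (1/11)*(11 - 8)/(-8)) = -400*((338 - 2251) + (1/11)*(-⅛)*3) = -400*(-1913 - 3/88) = -400*(-168347/88) = 8417350/11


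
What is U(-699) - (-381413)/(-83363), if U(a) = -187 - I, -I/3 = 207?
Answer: 35798129/83363 ≈ 429.42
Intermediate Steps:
I = -621 (I = -3*207 = -621)
U(a) = 434 (U(a) = -187 - 1*(-621) = -187 + 621 = 434)
U(-699) - (-381413)/(-83363) = 434 - (-381413)/(-83363) = 434 - (-381413)*(-1)/83363 = 434 - 1*381413/83363 = 434 - 381413/83363 = 35798129/83363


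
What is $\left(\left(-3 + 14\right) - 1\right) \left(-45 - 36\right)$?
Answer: $-810$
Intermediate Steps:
$\left(\left(-3 + 14\right) - 1\right) \left(-45 - 36\right) = \left(11 - 1\right) \left(-81\right) = 10 \left(-81\right) = -810$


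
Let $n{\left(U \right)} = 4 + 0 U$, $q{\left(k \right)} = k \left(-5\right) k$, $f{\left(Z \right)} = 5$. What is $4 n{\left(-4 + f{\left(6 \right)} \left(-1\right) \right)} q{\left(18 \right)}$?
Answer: $-25920$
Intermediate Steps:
$q{\left(k \right)} = - 5 k^{2}$ ($q{\left(k \right)} = - 5 k k = - 5 k^{2}$)
$n{\left(U \right)} = 4$ ($n{\left(U \right)} = 4 + 0 = 4$)
$4 n{\left(-4 + f{\left(6 \right)} \left(-1\right) \right)} q{\left(18 \right)} = 4 \cdot 4 \left(- 5 \cdot 18^{2}\right) = 16 \left(\left(-5\right) 324\right) = 16 \left(-1620\right) = -25920$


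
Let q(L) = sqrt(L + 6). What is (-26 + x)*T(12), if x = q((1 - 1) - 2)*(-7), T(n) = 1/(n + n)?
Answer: -5/3 ≈ -1.6667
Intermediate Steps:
T(n) = 1/(2*n)
q(L) = sqrt(6 + L)
x = -14 (x = sqrt(6 + ((1 - 1) - 2))*(-7) = sqrt(6 + (0 - 2))*(-7) = sqrt(6 - 2)*(-7) = sqrt(4)*(-7) = 2*(-7) = -14)
(-26 + x)*T(12) = (-26 - 14)*((1/2)/12) = -20/12 = -40*1/24 = -5/3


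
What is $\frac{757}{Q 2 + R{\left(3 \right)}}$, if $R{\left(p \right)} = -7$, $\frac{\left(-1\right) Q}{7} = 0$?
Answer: $- \frac{757}{7} \approx -108.14$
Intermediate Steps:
$Q = 0$ ($Q = \left(-7\right) 0 = 0$)
$\frac{757}{Q 2 + R{\left(3 \right)}} = \frac{757}{0 \cdot 2 - 7} = \frac{757}{0 - 7} = \frac{757}{-7} = 757 \left(- \frac{1}{7}\right) = - \frac{757}{7}$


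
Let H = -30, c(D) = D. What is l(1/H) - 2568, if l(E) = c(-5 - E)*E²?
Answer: -69336149/27000 ≈ -2568.0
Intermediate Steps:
l(E) = E²*(-5 - E) (l(E) = (-5 - E)*E² = E²*(-5 - E))
l(1/H) - 2568 = (1/(-30))²*(-5 - 1/(-30)) - 2568 = (-1/30)²*(-5 - 1*(-1/30)) - 2568 = (-5 + 1/30)/900 - 2568 = (1/900)*(-149/30) - 2568 = -149/27000 - 2568 = -69336149/27000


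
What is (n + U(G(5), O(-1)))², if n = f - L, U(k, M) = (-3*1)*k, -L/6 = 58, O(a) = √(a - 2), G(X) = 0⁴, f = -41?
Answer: 94249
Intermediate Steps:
G(X) = 0
O(a) = √(-2 + a)
L = -348 (L = -6*58 = -348)
U(k, M) = -3*k
n = 307 (n = -41 - 1*(-348) = -41 + 348 = 307)
(n + U(G(5), O(-1)))² = (307 - 3*0)² = (307 + 0)² = 307² = 94249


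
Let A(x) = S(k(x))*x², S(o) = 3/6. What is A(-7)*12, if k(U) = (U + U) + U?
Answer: 294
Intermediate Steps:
k(U) = 3*U (k(U) = 2*U + U = 3*U)
S(o) = ½ (S(o) = 3*(⅙) = ½)
A(x) = x²/2
A(-7)*12 = ((½)*(-7)²)*12 = ((½)*49)*12 = (49/2)*12 = 294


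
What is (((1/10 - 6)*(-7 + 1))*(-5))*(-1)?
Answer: 177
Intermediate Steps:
(((1/10 - 6)*(-7 + 1))*(-5))*(-1) = (((⅒ - 6)*(-6))*(-5))*(-1) = (-59/10*(-6)*(-5))*(-1) = ((177/5)*(-5))*(-1) = -177*(-1) = 177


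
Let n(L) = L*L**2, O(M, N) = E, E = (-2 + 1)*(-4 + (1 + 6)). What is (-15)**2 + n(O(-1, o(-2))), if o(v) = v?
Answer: 198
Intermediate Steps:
E = -3 (E = -(-4 + 7) = -1*3 = -3)
O(M, N) = -3
n(L) = L**3
(-15)**2 + n(O(-1, o(-2))) = (-15)**2 + (-3)**3 = 225 - 27 = 198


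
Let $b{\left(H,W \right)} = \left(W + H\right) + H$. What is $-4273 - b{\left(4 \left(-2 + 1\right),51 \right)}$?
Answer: $-4316$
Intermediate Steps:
$b{\left(H,W \right)} = W + 2 H$ ($b{\left(H,W \right)} = \left(H + W\right) + H = W + 2 H$)
$-4273 - b{\left(4 \left(-2 + 1\right),51 \right)} = -4273 - \left(51 + 2 \cdot 4 \left(-2 + 1\right)\right) = -4273 - \left(51 + 2 \cdot 4 \left(-1\right)\right) = -4273 - \left(51 + 2 \left(-4\right)\right) = -4273 - \left(51 - 8\right) = -4273 - 43 = -4316$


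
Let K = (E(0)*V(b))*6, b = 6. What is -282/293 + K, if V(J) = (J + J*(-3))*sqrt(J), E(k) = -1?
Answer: -282/293 + 72*sqrt(6) ≈ 175.40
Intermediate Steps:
V(J) = -2*J**(3/2) (V(J) = (J - 3*J)*sqrt(J) = (-2*J)*sqrt(J) = -2*J**(3/2))
K = 72*sqrt(6) (K = -(-2)*6**(3/2)*6 = -(-2)*6*sqrt(6)*6 = -(-12)*sqrt(6)*6 = (12*sqrt(6))*6 = 72*sqrt(6) ≈ 176.36)
-282/293 + K = -282/293 + 72*sqrt(6)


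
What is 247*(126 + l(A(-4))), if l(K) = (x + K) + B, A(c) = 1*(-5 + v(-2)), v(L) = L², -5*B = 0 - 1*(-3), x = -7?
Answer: 144989/5 ≈ 28998.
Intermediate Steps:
B = -⅗ (B = -(0 - 1*(-3))/5 = -(0 + 3)/5 = -⅕*3 = -⅗ ≈ -0.60000)
A(c) = -1 (A(c) = 1*(-5 + (-2)²) = 1*(-5 + 4) = 1*(-1) = -1)
l(K) = -38/5 + K (l(K) = (-7 + K) - ⅗ = -38/5 + K)
247*(126 + l(A(-4))) = 247*(126 + (-38/5 - 1)) = 247*(126 - 43/5) = 247*(587/5) = 144989/5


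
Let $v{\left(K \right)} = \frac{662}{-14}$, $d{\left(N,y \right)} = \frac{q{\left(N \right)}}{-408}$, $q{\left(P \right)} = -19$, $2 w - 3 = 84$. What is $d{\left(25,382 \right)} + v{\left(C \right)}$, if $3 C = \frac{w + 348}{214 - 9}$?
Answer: $- \frac{134915}{2856} \approx -47.239$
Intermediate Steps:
$w = \frac{87}{2}$ ($w = \frac{3}{2} + \frac{1}{2} \cdot 84 = \frac{3}{2} + 42 = \frac{87}{2} \approx 43.5$)
$C = \frac{261}{410}$ ($C = \frac{\left(\frac{87}{2} + 348\right) \frac{1}{214 - 9}}{3} = \frac{\frac{783}{2} \cdot \frac{1}{205}}{3} = \frac{1}{3} \cdot \frac{783}{410} = \frac{261}{410} \approx 0.63659$)
$d{\left(N,y \right)} = \frac{19}{408}$ ($d{\left(N,y \right)} = - \frac{19}{-408} = \left(-19\right) \left(- \frac{1}{408}\right) = \frac{19}{408}$)
$v{\left(K \right)} = - \frac{331}{7}$ ($v{\left(K \right)} = 662 \left(- \frac{1}{14}\right) = - \frac{331}{7}$)
$d{\left(25,382 \right)} + v{\left(C \right)} = \frac{19}{408} - \frac{331}{7} = - \frac{134915}{2856}$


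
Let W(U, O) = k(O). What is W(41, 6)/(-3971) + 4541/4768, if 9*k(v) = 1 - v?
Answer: 162314639/170403552 ≈ 0.95253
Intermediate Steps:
k(v) = ⅑ - v/9 (k(v) = (1 - v)/9 = ⅑ - v/9)
W(U, O) = ⅑ - O/9
W(41, 6)/(-3971) + 4541/4768 = (⅑ - ⅑*6)/(-3971) + 4541/4768 = (⅑ - ⅔)*(-1/3971) + 4541*(1/4768) = -5/9*(-1/3971) + 4541/4768 = 5/35739 + 4541/4768 = 162314639/170403552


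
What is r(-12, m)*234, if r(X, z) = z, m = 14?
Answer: 3276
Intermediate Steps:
r(-12, m)*234 = 14*234 = 3276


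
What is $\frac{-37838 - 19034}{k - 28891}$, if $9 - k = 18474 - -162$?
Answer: $\frac{28436}{23759} \approx 1.1969$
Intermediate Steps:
$k = -18627$ ($k = 9 - \left(18474 - -162\right) = 9 - \left(18474 + 162\right) = 9 - 18636 = -18627$)
$\frac{-37838 - 19034}{k - 28891} = \frac{-37838 - 19034}{-18627 - 28891} = - \frac{56872}{-47518} = \left(-56872\right) \left(- \frac{1}{47518}\right) = \frac{28436}{23759}$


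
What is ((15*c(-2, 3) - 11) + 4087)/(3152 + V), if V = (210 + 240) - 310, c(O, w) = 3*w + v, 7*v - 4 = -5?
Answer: 14731/11522 ≈ 1.2785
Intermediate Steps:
v = -⅐ (v = 4/7 + (⅐)*(-5) = 4/7 - 5/7 = -⅐ ≈ -0.14286)
c(O, w) = -⅐ + 3*w (c(O, w) = 3*w - ⅐ = -⅐ + 3*w)
V = 140 (V = 450 - 310 = 140)
((15*c(-2, 3) - 11) + 4087)/(3152 + V) = ((15*(-⅐ + 3*3) - 11) + 4087)/(3152 + 140) = ((15*(-⅐ + 9) - 11) + 4087)/3292 = ((15*(62/7) - 11) + 4087)*(1/3292) = ((930/7 - 11) + 4087)*(1/3292) = (853/7 + 4087)*(1/3292) = (29462/7)*(1/3292) = 14731/11522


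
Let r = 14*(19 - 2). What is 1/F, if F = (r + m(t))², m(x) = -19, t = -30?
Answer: 1/47961 ≈ 2.0850e-5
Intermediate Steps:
r = 238 (r = 14*17 = 238)
F = 47961 (F = (238 - 19)² = 219² = 47961)
1/F = 1/47961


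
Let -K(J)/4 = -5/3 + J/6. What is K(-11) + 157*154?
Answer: 24192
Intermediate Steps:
K(J) = 20/3 - 2*J/3 (K(J) = -4*(-5/3 + J/6) = 20/3 - 2*J/3)
K(-11) + 157*154 = (20/3 - 2/3*(-11)) + 157*154 = (20/3 + 22/3) + 24178 = 14 + 24178 = 24192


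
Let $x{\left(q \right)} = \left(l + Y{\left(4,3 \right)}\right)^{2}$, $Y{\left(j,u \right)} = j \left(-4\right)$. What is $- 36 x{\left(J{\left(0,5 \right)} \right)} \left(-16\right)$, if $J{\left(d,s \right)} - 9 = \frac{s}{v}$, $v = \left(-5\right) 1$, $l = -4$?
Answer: $230400$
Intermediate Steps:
$v = -5$
$Y{\left(j,u \right)} = - 4 j$
$J{\left(d,s \right)} = 9 - \frac{s}{5}$ ($J{\left(d,s \right)} = 9 + \frac{s}{-5} = 9 + s \left(- \frac{1}{5}\right) = 9 - \frac{s}{5}$)
$x{\left(q \right)} = 400$ ($x{\left(q \right)} = \left(-4 - 16\right)^{2} = \left(-20\right)^{2} = 400$)
$- 36 x{\left(J{\left(0,5 \right)} \right)} \left(-16\right) = \left(-36\right) 400 \left(-16\right) = \left(-14400\right) \left(-16\right) = 230400$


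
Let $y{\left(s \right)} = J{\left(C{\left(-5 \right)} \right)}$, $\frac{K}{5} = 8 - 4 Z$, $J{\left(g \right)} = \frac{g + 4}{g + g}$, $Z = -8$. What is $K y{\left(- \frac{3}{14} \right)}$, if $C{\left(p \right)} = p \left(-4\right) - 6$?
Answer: $\frac{900}{7} \approx 128.57$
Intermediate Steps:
$C{\left(p \right)} = -6 - 4 p$ ($C{\left(p \right)} = - 4 p - 6 = -6 - 4 p$)
$J{\left(g \right)} = \frac{4 + g}{2 g}$
$K = 200$ ($K = 5 \left(8 - -32\right) = 5 \left(8 + 32\right) = 5 \cdot 40 = 200$)
$y{\left(s \right)} = \frac{9}{14}$ ($y{\left(s \right)} = \frac{4 - -14}{2 \left(-6 - -20\right)} = \frac{4 + \left(-6 + 20\right)}{2 \left(-6 + 20\right)} = \frac{4 + 14}{2 \cdot 14} = \frac{1}{2} \cdot \frac{1}{14} \cdot 18 = \frac{9}{14}$)
$K y{\left(- \frac{3}{14} \right)} = 200 \cdot \frac{9}{14} = \frac{900}{7}$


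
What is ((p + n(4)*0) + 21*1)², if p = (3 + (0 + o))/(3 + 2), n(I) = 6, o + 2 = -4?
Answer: 10404/25 ≈ 416.16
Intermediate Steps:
o = -6 (o = -2 - 4 = -6)
p = -⅗ (p = (3 + (0 - 6))/(3 + 2) = (3 - 6)/5 = -3*⅕ = -⅗ ≈ -0.60000)
((p + n(4)*0) + 21*1)² = ((-⅗ + 6*0) + 21*1)² = ((-⅗ + 0) + 21)² = (-⅗ + 21)² = (102/5)² = 10404/25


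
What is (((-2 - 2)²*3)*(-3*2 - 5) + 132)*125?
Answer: -49500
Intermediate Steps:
(((-2 - 2)²*3)*(-3*2 - 5) + 132)*125 = (((-4)²*3)*(-6 - 5) + 132)*125 = ((16*3)*(-11) + 132)*125 = (48*(-11) + 132)*125 = (-528 + 132)*125 = -396*125 = -49500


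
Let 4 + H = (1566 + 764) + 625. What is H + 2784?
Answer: 5735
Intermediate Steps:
H = 2951 (H = -4 + ((1566 + 764) + 625) = -4 + (2330 + 625) = -4 + 2955 = 2951)
H + 2784 = 2951 + 2784 = 5735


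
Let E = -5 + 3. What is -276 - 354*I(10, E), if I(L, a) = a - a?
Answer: -276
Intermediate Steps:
E = -2
I(L, a) = 0
-276 - 354*I(10, E) = -276 - 354*0 = -276 + 0 = -276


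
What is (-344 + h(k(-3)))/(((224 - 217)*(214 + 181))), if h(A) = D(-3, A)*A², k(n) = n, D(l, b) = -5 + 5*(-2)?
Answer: -479/2765 ≈ -0.17324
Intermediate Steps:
D(l, b) = -15 (D(l, b) = -5 - 10 = -15)
h(A) = -15*A²
(-344 + h(k(-3)))/(((224 - 217)*(214 + 181))) = (-344 - 15*(-3)²)/(((224 - 217)*(214 + 181))) = (-344 - 15*9)/((7*395)) = (-344 - 135)/2765 = (1/2765)*(-479) = -479/2765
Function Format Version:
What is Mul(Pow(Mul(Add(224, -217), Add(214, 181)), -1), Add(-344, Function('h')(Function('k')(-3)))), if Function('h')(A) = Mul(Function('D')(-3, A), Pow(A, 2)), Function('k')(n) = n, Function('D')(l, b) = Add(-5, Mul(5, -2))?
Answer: Rational(-479, 2765) ≈ -0.17324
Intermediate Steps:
Function('D')(l, b) = -15 (Function('D')(l, b) = Add(-5, -10) = -15)
Function('h')(A) = Mul(-15, Pow(A, 2))
Mul(Pow(Mul(Add(224, -217), Add(214, 181)), -1), Add(-344, Function('h')(Function('k')(-3)))) = Mul(Pow(Mul(Add(224, -217), Add(214, 181)), -1), Add(-344, Mul(-15, Pow(-3, 2)))) = Mul(Pow(Mul(7, 395), -1), Add(-344, Mul(-15, 9))) = Mul(Pow(2765, -1), Add(-344, -135)) = Mul(Rational(1, 2765), -479) = Rational(-479, 2765)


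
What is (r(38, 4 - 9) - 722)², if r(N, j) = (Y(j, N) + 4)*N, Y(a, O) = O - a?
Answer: 1132096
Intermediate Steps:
r(N, j) = N*(4 + N - j) (r(N, j) = ((N - j) + 4)*N = (4 + N - j)*N = N*(4 + N - j))
(r(38, 4 - 9) - 722)² = (38*(4 + 38 - (4 - 9)) - 722)² = (38*(4 + 38 - 1*(-5)) - 722)² = (38*(4 + 38 + 5) - 722)² = (38*47 - 722)² = (1786 - 722)² = 1064² = 1132096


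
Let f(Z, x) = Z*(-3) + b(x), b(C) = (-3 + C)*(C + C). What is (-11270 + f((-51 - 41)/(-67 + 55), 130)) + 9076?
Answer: 30803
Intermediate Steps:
b(C) = 2*C*(-3 + C) (b(C) = (-3 + C)*(2*C) = 2*C*(-3 + C))
f(Z, x) = -3*Z + 2*x*(-3 + x) (f(Z, x) = Z*(-3) + 2*x*(-3 + x) = -3*Z + 2*x*(-3 + x))
(-11270 + f((-51 - 41)/(-67 + 55), 130)) + 9076 = (-11270 + (-3*(-51 - 41)/(-67 + 55) + 2*130*(-3 + 130))) + 9076 = (-11270 + (-(-276)/(-12) + 2*130*127)) + 9076 = (-11270 + (-(-276)*(-1)/12 + 33020)) + 9076 = (-11270 + (-3*23/3 + 33020)) + 9076 = (-11270 + (-23 + 33020)) + 9076 = (-11270 + 32997) + 9076 = 21727 + 9076 = 30803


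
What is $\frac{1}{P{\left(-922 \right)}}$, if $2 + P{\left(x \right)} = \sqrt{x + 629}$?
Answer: $- \frac{2}{297} - \frac{i \sqrt{293}}{297} \approx -0.006734 - 0.057634 i$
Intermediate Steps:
$P{\left(x \right)} = -2 + \sqrt{629 + x}$ ($P{\left(x \right)} = -2 + \sqrt{x + 629} = -2 + \sqrt{629 + x}$)
$\frac{1}{P{\left(-922 \right)}} = \frac{1}{-2 + \sqrt{629 - 922}} = \frac{1}{-2 + \sqrt{-293}} = \frac{1}{-2 + i \sqrt{293}}$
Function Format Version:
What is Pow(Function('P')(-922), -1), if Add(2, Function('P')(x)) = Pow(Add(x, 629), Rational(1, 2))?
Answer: Add(Rational(-2, 297), Mul(Rational(-1, 297), I, Pow(293, Rational(1, 2)))) ≈ Add(-0.0067340, Mul(-0.057634, I))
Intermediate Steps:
Function('P')(x) = Add(-2, Pow(Add(629, x), Rational(1, 2))) (Function('P')(x) = Add(-2, Pow(Add(x, 629), Rational(1, 2))) = Add(-2, Pow(Add(629, x), Rational(1, 2))))
Pow(Function('P')(-922), -1) = Pow(Add(-2, Pow(Add(629, -922), Rational(1, 2))), -1) = Pow(Add(-2, Pow(-293, Rational(1, 2))), -1) = Pow(Add(-2, Mul(I, Pow(293, Rational(1, 2)))), -1)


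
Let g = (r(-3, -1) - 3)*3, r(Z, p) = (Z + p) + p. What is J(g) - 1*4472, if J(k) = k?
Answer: -4496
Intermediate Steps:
r(Z, p) = Z + 2*p
g = -24 (g = ((-3 + 2*(-1)) - 3)*3 = ((-3 - 2) - 3)*3 = (-5 - 3)*3 = -8*3 = -24)
J(g) - 1*4472 = -24 - 1*4472 = -24 - 4472 = -4496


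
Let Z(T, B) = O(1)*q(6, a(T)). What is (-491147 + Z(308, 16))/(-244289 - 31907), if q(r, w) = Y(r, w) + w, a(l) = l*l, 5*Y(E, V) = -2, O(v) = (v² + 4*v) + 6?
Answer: -2761763/1380980 ≈ -1.9999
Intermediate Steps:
O(v) = 6 + v² + 4*v
Y(E, V) = -⅖ (Y(E, V) = (⅕)*(-2) = -⅖)
a(l) = l²
q(r, w) = -⅖ + w
Z(T, B) = -22/5 + 11*T² (Z(T, B) = (6 + 1² + 4*1)*(-⅖ + T²) = (6 + 1 + 4)*(-⅖ + T²) = 11*(-⅖ + T²) = -22/5 + 11*T²)
(-491147 + Z(308, 16))/(-244289 - 31907) = (-491147 + (-22/5 + 11*308²))/(-244289 - 31907) = (-491147 + (-22/5 + 11*94864))/(-276196) = (-491147 + (-22/5 + 1043504))*(-1/276196) = (-491147 + 5217498/5)*(-1/276196) = (2761763/5)*(-1/276196) = -2761763/1380980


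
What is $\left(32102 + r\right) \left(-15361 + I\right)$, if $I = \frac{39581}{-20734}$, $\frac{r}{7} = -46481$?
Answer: $\frac{13345005181725}{2962} \approx 4.5054 \cdot 10^{9}$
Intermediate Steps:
$r = -325367$ ($r = 7 \left(-46481\right) = -325367$)
$I = - \frac{39581}{20734}$ ($I = 39581 \left(- \frac{1}{20734}\right) = - \frac{39581}{20734} \approx -1.909$)
$\left(32102 + r\right) \left(-15361 + I\right) = \left(32102 - 325367\right) \left(-15361 - \frac{39581}{20734}\right) = \left(-293265\right) \left(- \frac{318534555}{20734}\right) = \frac{13345005181725}{2962}$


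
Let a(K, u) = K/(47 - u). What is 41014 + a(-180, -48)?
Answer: 779230/19 ≈ 41012.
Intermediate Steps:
41014 + a(-180, -48) = 41014 - 1*(-180)/(-47 - 48) = 41014 - 1*(-180)/(-95) = 41014 - 1*(-180)*(-1/95) = 41014 - 36/19 = 779230/19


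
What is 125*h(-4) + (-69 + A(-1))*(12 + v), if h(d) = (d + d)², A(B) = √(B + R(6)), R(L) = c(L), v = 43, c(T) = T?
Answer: 4205 + 55*√5 ≈ 4328.0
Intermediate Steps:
R(L) = L
A(B) = √(6 + B) (A(B) = √(B + 6) = √(6 + B))
h(d) = 4*d² (h(d) = (2*d)² = 4*d²)
125*h(-4) + (-69 + A(-1))*(12 + v) = 125*(4*(-4)²) + (-69 + √(6 - 1))*(12 + 43) = 125*(4*16) + (-69 + √5)*55 = 125*64 + (-3795 + 55*√5) = 8000 + (-3795 + 55*√5) = 4205 + 55*√5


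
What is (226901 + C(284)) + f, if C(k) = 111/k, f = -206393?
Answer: 5824383/284 ≈ 20508.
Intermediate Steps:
(226901 + C(284)) + f = (226901 + 111/284) - 206393 = 64439995/284 - 206393 = 5824383/284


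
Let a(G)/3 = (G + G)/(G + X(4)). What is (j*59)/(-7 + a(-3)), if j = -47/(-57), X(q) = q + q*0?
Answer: -2773/1425 ≈ -1.9460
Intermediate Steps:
X(q) = q (X(q) = q + 0 = q)
a(G) = 6*G/(4 + G) (a(G) = 3*((G + G)/(G + 4)) = 3*((2*G)/(4 + G)) = 3*(2*G/(4 + G)) = 6*G/(4 + G))
j = 47/57 (j = -47*(-1/57) = 47/57 ≈ 0.82456)
(j*59)/(-7 + a(-3)) = ((47/57)*59)/(-7 + 6*(-3)/(4 - 3)) = 2773/(57*(-7 + 6*(-3)/1)) = 2773/(57*(-7 + 6*(-3)*1)) = 2773/(57*(-7 - 18)) = (2773/57)/(-25) = (2773/57)*(-1/25) = -2773/1425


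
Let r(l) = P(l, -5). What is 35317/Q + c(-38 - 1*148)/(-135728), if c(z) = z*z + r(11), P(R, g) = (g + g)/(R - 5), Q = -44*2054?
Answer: -2970001217/4599957648 ≈ -0.64566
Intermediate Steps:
Q = -90376
P(R, g) = 2*g/(-5 + R) (P(R, g) = (2*g)/(-5 + R) = 2*g/(-5 + R))
r(l) = -10/(-5 + l) (r(l) = 2*(-5)/(-5 + l) = -10/(-5 + l))
c(z) = -5/3 + z**2 (c(z) = z*z - 10/(-5 + 11) = z**2 - 10/6 = z**2 - 10*1/6 = z**2 - 5/3 = -5/3 + z**2)
35317/Q + c(-38 - 1*148)/(-135728) = 35317/(-90376) + (-5/3 + (-38 - 1*148)**2)/(-135728) = 35317*(-1/90376) + (-5/3 + (-38 - 148)**2)*(-1/135728) = -35317/90376 + (-5/3 + (-186)**2)*(-1/135728) = -35317/90376 + (-5/3 + 34596)*(-1/135728) = -35317/90376 + (103783/3)*(-1/135728) = -35317/90376 - 103783/407184 = -2970001217/4599957648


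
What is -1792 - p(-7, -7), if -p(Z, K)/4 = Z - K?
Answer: -1792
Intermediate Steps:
p(Z, K) = -4*Z + 4*K (p(Z, K) = -4*(Z - K) = -4*Z + 4*K)
-1792 - p(-7, -7) = -1792 - (-4*(-7) + 4*(-7)) = -1792 - (28 - 28) = -1792 - 1*0 = -1792 + 0 = -1792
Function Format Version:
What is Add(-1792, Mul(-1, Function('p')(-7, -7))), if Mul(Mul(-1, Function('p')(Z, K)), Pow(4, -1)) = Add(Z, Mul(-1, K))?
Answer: -1792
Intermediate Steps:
Function('p')(Z, K) = Add(Mul(-4, Z), Mul(4, K)) (Function('p')(Z, K) = Mul(-4, Add(Z, Mul(-1, K))) = Add(Mul(-4, Z), Mul(4, K)))
Add(-1792, Mul(-1, Function('p')(-7, -7))) = Add(-1792, Mul(-1, Add(Mul(-4, -7), Mul(4, -7)))) = Add(-1792, Mul(-1, Add(28, -28))) = Add(-1792, Mul(-1, 0)) = Add(-1792, 0) = -1792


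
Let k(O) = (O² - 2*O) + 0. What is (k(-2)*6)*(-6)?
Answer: -288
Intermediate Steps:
k(O) = O² - 2*O
(k(-2)*6)*(-6) = (-2*(-2 - 2)*6)*(-6) = (-2*(-4)*6)*(-6) = (8*6)*(-6) = 48*(-6) = -288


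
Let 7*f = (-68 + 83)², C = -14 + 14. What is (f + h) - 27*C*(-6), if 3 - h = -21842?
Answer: 153140/7 ≈ 21877.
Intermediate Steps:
C = 0
h = 21845 (h = 3 - 1*(-21842) = 3 + 21842 = 21845)
f = 225/7 (f = (-68 + 83)²/7 = (⅐)*15² = (⅐)*225 = 225/7 ≈ 32.143)
(f + h) - 27*C*(-6) = (225/7 + 21845) - 27*0*(-6) = 153140/7 + 0*(-6) = 153140/7 + 0 = 153140/7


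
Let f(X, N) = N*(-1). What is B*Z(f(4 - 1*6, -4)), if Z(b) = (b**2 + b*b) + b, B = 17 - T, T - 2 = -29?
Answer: 1584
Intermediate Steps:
T = -27 (T = 2 - 29 = -27)
f(X, N) = -N
B = 44 (B = 17 - 1*(-27) = 17 + 27 = 44)
Z(b) = b + 2*b**2 (Z(b) = (b**2 + b**2) + b = 2*b**2 + b = b + 2*b**2)
B*Z(f(4 - 1*6, -4)) = 44*((-1*(-4))*(1 + 2*(-1*(-4)))) = 44*(4*(1 + 2*4)) = 44*(4*(1 + 8)) = 44*(4*9) = 44*36 = 1584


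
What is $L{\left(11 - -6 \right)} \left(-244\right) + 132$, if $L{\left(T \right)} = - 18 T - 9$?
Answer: $76992$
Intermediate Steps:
$L{\left(T \right)} = -9 - 18 T$
$L{\left(11 - -6 \right)} \left(-244\right) + 132 = \left(-9 - 18 \left(11 - -6\right)\right) \left(-244\right) + 132 = \left(-9 - 18 \left(11 + 6\right)\right) \left(-244\right) + 132 = \left(-9 - 306\right) \left(-244\right) + 132 = \left(-315\right) \left(-244\right) + 132 = 76860 + 132 = 76992$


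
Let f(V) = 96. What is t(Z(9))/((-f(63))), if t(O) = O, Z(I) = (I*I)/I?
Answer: -3/32 ≈ -0.093750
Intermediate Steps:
Z(I) = I (Z(I) = I²/I = I)
t(Z(9))/((-f(63))) = 9/((-1*96)) = 9/(-96) = 9*(-1/96) = -3/32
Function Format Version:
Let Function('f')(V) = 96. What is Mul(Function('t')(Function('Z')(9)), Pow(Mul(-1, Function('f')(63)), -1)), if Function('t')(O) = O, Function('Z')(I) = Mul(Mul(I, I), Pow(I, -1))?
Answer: Rational(-3, 32) ≈ -0.093750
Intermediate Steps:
Function('Z')(I) = I (Function('Z')(I) = Mul(Pow(I, 2), Pow(I, -1)) = I)
Mul(Function('t')(Function('Z')(9)), Pow(Mul(-1, Function('f')(63)), -1)) = Mul(9, Pow(Mul(-1, 96), -1)) = Mul(9, Pow(-96, -1)) = Mul(9, Rational(-1, 96)) = Rational(-3, 32)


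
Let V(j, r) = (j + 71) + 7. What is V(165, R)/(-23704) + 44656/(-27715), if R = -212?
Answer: -1065260569/656956360 ≈ -1.6215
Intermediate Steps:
V(j, r) = 78 + j (V(j, r) = (71 + j) + 7 = 78 + j)
V(165, R)/(-23704) + 44656/(-27715) = (78 + 165)/(-23704) + 44656/(-27715) = 243*(-1/23704) + 44656*(-1/27715) = -243/23704 - 44656/27715 = -1065260569/656956360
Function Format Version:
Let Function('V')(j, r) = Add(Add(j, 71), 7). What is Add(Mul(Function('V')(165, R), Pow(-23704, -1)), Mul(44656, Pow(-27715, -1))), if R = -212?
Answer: Rational(-1065260569, 656956360) ≈ -1.6215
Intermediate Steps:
Function('V')(j, r) = Add(78, j) (Function('V')(j, r) = Add(Add(71, j), 7) = Add(78, j))
Add(Mul(Function('V')(165, R), Pow(-23704, -1)), Mul(44656, Pow(-27715, -1))) = Add(Mul(Add(78, 165), Pow(-23704, -1)), Mul(44656, Pow(-27715, -1))) = Add(Mul(243, Rational(-1, 23704)), Mul(44656, Rational(-1, 27715))) = Add(Rational(-243, 23704), Rational(-44656, 27715)) = Rational(-1065260569, 656956360)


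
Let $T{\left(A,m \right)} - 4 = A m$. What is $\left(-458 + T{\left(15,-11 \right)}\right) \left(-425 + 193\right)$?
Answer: $143608$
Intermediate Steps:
$T{\left(A,m \right)} = 4 + A m$
$\left(-458 + T{\left(15,-11 \right)}\right) \left(-425 + 193\right) = \left(-458 + \left(4 + 15 \left(-11\right)\right)\right) \left(-425 + 193\right) = \left(-458 + \left(4 - 165\right)\right) \left(-232\right) = \left(-458 - 161\right) \left(-232\right) = \left(-619\right) \left(-232\right) = 143608$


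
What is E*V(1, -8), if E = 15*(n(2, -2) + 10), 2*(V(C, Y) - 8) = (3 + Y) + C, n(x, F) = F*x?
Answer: 540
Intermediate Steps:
V(C, Y) = 19/2 + C/2 + Y/2 (V(C, Y) = 8 + ((3 + Y) + C)/2 = 8 + (3 + C + Y)/2 = 8 + (3/2 + C/2 + Y/2) = 19/2 + C/2 + Y/2)
E = 90 (E = 15*(-2*2 + 10) = 15*(-4 + 10) = 15*6 = 90)
E*V(1, -8) = 90*(19/2 + (½)*1 + (½)*(-8)) = 90*(19/2 + ½ - 4) = 90*6 = 540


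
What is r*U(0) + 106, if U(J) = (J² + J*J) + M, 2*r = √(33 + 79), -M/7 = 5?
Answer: 106 - 70*√7 ≈ -79.203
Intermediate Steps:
M = -35 (M = -7*5 = -35)
r = 2*√7 (r = √(33 + 79)/2 = √112/2 = (4*√7)/2 = 2*√7 ≈ 5.2915)
U(J) = -35 + 2*J² (U(J) = (J² + J*J) - 35 = (J² + J²) - 35 = 2*J² - 35 = -35 + 2*J²)
r*U(0) + 106 = (2*√7)*(-35 + 2*0²) + 106 = (2*√7)*(-35 + 2*0) + 106 = (2*√7)*(-35 + 0) + 106 = (2*√7)*(-35) + 106 = -70*√7 + 106 = 106 - 70*√7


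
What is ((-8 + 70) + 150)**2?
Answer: 44944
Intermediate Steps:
((-8 + 70) + 150)**2 = (62 + 150)**2 = 212**2 = 44944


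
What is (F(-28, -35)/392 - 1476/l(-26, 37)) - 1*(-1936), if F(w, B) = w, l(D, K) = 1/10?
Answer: -179537/14 ≈ -12824.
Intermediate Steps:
l(D, K) = ⅒
(F(-28, -35)/392 - 1476/l(-26, 37)) - 1*(-1936) = (-28/392 - 1476/⅒) - 1*(-1936) = (-28*1/392 - 1476*10) + 1936 = (-1/14 - 14760) + 1936 = -206641/14 + 1936 = -179537/14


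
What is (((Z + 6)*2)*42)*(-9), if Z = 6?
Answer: -9072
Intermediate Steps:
(((Z + 6)*2)*42)*(-9) = (((6 + 6)*2)*42)*(-9) = ((12*2)*42)*(-9) = (24*42)*(-9) = 1008*(-9) = -9072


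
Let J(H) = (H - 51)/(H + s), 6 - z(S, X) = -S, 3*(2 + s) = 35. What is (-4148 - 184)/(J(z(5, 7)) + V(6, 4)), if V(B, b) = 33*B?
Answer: -22382/1013 ≈ -22.095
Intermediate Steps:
s = 29/3 (s = -2 + (1/3)*35 = -2 + 35/3 = 29/3 ≈ 9.6667)
z(S, X) = 6 + S (z(S, X) = 6 - (-1)*S = 6 + S)
J(H) = (-51 + H)/(29/3 + H) (J(H) = (H - 51)/(H + 29/3) = (-51 + H)/(29/3 + H))
(-4148 - 184)/(J(z(5, 7)) + V(6, 4)) = (-4148 - 184)/(3*(-51 + (6 + 5))/(29 + 3*(6 + 5)) + 33*6) = -4332/(3*(-51 + 11)/(29 + 3*11) + 198) = -4332/(3*(-40)/(29 + 33) + 198) = -4332/(3*(-40)/62 + 198) = -4332/(3*(1/62)*(-40) + 198) = -4332/(-60/31 + 198) = -4332/6078/31 = -4332*31/6078 = -22382/1013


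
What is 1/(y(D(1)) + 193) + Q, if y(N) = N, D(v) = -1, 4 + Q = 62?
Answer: 11137/192 ≈ 58.005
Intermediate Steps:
Q = 58 (Q = -4 + 62 = 58)
1/(y(D(1)) + 193) + Q = 1/(-1 + 193) + 58 = 1/192 + 58 = 11137/192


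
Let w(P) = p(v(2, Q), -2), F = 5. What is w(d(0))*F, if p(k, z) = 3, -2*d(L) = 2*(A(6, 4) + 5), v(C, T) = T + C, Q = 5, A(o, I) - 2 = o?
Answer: 15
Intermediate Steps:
A(o, I) = 2 + o
v(C, T) = C + T
d(L) = -13 (d(L) = -((2 + 6) + 5) = -(8 + 5) = -13)
w(P) = 3
w(d(0))*F = 3*5 = 15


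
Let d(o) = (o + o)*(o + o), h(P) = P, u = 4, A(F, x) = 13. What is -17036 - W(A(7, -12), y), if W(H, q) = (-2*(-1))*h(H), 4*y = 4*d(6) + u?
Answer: -17062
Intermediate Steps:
d(o) = 4*o² (d(o) = (2*o)*(2*o) = 4*o²)
y = 145 (y = (4*(4*6²) + 4)/4 = (4*(4*36) + 4)/4 = (4*144 + 4)/4 = (576 + 4)/4 = (¼)*580 = 145)
W(H, q) = 2*H (W(H, q) = (-2*(-1))*H = 2*H)
-17036 - W(A(7, -12), y) = -17036 - 2*13 = -17036 - 1*26 = -17036 - 26 = -17062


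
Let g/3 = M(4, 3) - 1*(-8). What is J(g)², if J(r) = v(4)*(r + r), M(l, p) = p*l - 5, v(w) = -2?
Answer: 32400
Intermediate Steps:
M(l, p) = -5 + l*p (M(l, p) = l*p - 5 = -5 + l*p)
g = 45 (g = 3*((-5 + 4*3) - 1*(-8)) = 3*((-5 + 12) + 8) = 3*(7 + 8) = 3*15 = 45)
J(r) = -4*r (J(r) = -2*(r + r) = -4*r)
J(g)² = (-4*45)² = (-180)² = 32400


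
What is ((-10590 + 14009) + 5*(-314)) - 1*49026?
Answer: -47177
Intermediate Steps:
((-10590 + 14009) + 5*(-314)) - 1*49026 = (3419 - 1570) - 49026 = 1849 - 49026 = -47177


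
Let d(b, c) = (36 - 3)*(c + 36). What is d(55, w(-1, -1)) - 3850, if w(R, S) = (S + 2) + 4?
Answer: -2497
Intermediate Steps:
w(R, S) = 6 + S (w(R, S) = (2 + S) + 4 = 6 + S)
d(b, c) = 1188 + 33*c (d(b, c) = 33*(36 + c) = 1188 + 33*c)
d(55, w(-1, -1)) - 3850 = (1188 + 33*(6 - 1)) - 3850 = (1188 + 33*5) - 3850 = (1188 + 165) - 3850 = 1353 - 3850 = -2497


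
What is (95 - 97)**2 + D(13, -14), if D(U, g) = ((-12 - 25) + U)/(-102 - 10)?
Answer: 59/14 ≈ 4.2143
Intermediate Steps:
D(U, g) = 37/112 - U/112 (D(U, g) = (-37 + U)/(-112) = (-37 + U)*(-1/112) = 37/112 - U/112)
(95 - 97)**2 + D(13, -14) = (95 - 97)**2 + (37/112 - 1/112*13) = (-2)**2 + (37/112 - 13/112) = 4 + 3/14 = 59/14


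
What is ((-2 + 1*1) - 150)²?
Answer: 22801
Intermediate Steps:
((-2 + 1*1) - 150)² = ((-2 + 1) - 150)² = (-1 - 150)² = (-151)² = 22801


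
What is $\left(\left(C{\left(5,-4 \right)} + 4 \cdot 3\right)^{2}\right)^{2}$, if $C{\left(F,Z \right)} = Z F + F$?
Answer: $81$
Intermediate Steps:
$C{\left(F,Z \right)} = F + F Z$ ($C{\left(F,Z \right)} = F Z + F = F + F Z$)
$\left(\left(C{\left(5,-4 \right)} + 4 \cdot 3\right)^{2}\right)^{2} = \left(\left(5 \left(1 - 4\right) + 4 \cdot 3\right)^{2}\right)^{2} = \left(\left(5 \left(-3\right) + 12\right)^{2}\right)^{2} = \left(\left(-15 + 12\right)^{2}\right)^{2} = \left(\left(-3\right)^{2}\right)^{2} = 9^{2} = 81$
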